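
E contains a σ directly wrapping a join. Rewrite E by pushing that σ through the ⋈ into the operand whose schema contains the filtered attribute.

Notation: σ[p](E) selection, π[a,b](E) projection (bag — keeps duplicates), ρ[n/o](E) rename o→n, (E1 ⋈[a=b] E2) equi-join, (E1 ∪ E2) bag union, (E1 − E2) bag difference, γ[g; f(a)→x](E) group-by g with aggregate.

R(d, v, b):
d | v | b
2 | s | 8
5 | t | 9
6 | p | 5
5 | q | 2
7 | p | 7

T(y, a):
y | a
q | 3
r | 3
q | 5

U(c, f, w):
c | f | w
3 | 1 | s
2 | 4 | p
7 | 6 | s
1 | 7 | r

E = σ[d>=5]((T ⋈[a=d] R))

σ filters on d, owned by the right side.
E' = (T ⋈[a=d] σ[d>=5](R))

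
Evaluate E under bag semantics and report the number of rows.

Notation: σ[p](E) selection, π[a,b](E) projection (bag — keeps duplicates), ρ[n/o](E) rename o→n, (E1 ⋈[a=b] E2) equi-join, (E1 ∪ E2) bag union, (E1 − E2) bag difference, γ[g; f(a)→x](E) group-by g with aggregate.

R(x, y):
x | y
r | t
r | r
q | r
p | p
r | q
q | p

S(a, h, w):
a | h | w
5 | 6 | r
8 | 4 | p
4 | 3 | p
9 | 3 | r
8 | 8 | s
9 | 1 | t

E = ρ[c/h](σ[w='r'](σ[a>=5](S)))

Subexpression sizes:
  S → 6
  σ[a>=5](S) → 5
  σ[w='r'](σ[a>=5](S)) → 2
  ρ[c/h](σ[w='r'](σ[a>=5](S))) → 2

|E| = 2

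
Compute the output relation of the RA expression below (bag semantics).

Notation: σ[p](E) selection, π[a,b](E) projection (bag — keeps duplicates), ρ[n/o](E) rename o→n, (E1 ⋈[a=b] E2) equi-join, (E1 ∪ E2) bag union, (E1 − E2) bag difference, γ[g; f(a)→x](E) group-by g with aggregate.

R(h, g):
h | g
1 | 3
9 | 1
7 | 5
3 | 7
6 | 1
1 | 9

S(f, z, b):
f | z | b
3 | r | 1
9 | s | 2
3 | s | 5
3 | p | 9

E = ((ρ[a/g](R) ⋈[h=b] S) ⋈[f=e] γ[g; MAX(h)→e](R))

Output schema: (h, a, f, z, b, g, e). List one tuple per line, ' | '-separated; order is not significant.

Stepwise |·|:
  R → 6
  ρ[a/g](R) → 6
  S → 4
  (ρ[a/g](R) ⋈[h=b] S) → 3
  R → 6
  γ[g; MAX(h)→e](R) → 5
  ((ρ[a/g](R) ⋈[h=b] S) ⋈[f=e] γ[g; MAX(h)→e](R)) → 3

== RESULT ==
h | a | f | z | b | g | e
1 | 3 | 3 | r | 1 | 7 | 3
1 | 9 | 3 | r | 1 | 7 | 3
9 | 1 | 3 | p | 9 | 7 | 3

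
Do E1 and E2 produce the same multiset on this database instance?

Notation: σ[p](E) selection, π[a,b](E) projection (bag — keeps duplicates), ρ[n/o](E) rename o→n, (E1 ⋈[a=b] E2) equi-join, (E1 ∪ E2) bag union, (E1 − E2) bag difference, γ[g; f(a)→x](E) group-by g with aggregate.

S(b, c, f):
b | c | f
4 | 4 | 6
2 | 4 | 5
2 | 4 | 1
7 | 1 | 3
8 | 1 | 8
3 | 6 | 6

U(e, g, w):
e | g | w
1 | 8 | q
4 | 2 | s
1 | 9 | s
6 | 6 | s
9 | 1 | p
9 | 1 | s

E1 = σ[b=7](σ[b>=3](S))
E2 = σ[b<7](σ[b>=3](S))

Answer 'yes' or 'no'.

E1 stepwise |·|:
  S → 6
  σ[b>=3](S) → 4
  σ[b=7](σ[b>=3](S)) → 1
E2 stepwise |·|:
  S → 6
  σ[b>=3](S) → 4
  σ[b<7](σ[b>=3](S)) → 2

E1 result:
b | c | f
7 | 1 | 3
E2 result:
b | c | f
3 | 6 | 6
4 | 4 | 6
Witness: (4, 4, 6) appears 0× in E1 but 1× in E2.

no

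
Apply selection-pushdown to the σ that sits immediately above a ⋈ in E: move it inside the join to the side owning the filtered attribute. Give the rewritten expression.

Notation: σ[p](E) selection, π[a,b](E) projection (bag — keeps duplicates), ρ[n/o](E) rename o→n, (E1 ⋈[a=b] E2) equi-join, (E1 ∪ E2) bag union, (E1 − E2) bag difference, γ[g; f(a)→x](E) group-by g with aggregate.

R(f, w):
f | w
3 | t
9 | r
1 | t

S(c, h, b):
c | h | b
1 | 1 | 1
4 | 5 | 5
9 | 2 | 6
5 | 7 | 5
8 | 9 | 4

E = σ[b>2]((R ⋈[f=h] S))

σ filters on b, owned by the right side.
E' = (R ⋈[f=h] σ[b>2](S))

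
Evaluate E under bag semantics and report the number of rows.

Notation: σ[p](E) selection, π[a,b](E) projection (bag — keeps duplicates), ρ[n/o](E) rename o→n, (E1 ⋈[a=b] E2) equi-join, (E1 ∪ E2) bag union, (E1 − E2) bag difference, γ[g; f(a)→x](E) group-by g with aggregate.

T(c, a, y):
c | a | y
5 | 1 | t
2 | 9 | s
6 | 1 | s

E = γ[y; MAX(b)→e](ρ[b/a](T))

Subexpression sizes:
  T → 3
  ρ[b/a](T) → 3
  γ[y; MAX(b)→e](ρ[b/a](T)) → 2

|E| = 2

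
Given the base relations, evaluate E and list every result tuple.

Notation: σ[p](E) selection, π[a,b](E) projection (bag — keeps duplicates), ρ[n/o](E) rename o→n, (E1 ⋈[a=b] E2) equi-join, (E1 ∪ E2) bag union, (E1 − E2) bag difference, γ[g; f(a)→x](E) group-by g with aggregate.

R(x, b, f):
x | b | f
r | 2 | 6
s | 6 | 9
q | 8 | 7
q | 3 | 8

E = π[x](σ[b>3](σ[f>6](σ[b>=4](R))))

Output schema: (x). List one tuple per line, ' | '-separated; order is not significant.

Stepwise |·|:
  R → 4
  σ[b>=4](R) → 2
  σ[f>6](σ[b>=4](R)) → 2
  σ[b>3](σ[f>6](σ[b>=4](R))) → 2
  π[x](σ[b>3](σ[f>6](σ[b>=4](R)))) → 2

== RESULT ==
x
q
s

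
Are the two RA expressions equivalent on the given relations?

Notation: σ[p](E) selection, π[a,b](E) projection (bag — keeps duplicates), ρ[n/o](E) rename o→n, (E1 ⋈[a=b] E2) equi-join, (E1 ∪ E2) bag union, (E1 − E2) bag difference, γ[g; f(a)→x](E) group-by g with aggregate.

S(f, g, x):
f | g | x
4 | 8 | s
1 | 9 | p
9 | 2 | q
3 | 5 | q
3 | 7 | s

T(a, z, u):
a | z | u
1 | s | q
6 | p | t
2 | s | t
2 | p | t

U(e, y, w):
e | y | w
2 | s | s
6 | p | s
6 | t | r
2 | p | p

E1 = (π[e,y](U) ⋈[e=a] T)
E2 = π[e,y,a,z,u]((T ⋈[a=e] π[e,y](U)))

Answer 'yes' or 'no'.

E1 stepwise |·|:
  U → 4
  π[e,y](U) → 4
  T → 4
  (π[e,y](U) ⋈[e=a] T) → 6
E2 stepwise |·|:
  T → 4
  U → 4
  π[e,y](U) → 4
  (T ⋈[a=e] π[e,y](U)) → 6
  π[e,y,a,z,u]((T ⋈[a=e] π[e,y](U))) → 6

E1 and E2 produce the same multiset:
e | y | a | z | u
2 | p | 2 | p | t
2 | p | 2 | s | t
2 | s | 2 | p | t
2 | s | 2 | s | t
6 | p | 6 | p | t
6 | t | 6 | p | t

yes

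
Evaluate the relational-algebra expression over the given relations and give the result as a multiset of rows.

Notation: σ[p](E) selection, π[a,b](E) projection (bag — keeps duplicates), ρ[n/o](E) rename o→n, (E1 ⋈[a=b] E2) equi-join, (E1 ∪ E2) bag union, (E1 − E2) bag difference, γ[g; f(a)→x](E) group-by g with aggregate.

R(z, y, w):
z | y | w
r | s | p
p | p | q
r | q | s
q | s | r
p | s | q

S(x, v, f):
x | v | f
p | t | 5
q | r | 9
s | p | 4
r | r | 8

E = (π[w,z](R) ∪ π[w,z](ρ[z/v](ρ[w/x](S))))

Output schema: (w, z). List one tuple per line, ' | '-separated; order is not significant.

Per-node cardinality:
  R → 5
  π[w,z](R) → 5
  S → 4
  ρ[w/x](S) → 4
  ρ[z/v](ρ[w/x](S)) → 4
  π[w,z](ρ[z/v](ρ[w/x](S))) → 4
  (π[w,z](R) ∪ π[w,z](ρ[z/v](ρ[w/x](S)))) → 9

== RESULT ==
w | z
p | r
p | t
q | p
q | p
q | r
r | q
r | r
s | p
s | r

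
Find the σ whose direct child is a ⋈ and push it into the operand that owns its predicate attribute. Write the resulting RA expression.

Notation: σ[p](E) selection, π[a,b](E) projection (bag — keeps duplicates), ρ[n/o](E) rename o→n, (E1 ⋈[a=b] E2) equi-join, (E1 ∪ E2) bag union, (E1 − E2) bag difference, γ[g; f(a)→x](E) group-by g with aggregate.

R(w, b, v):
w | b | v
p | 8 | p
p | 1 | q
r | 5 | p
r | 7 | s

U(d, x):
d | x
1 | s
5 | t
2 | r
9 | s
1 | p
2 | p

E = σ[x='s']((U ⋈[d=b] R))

σ filters on x, owned by the left side.
E' = (σ[x='s'](U) ⋈[d=b] R)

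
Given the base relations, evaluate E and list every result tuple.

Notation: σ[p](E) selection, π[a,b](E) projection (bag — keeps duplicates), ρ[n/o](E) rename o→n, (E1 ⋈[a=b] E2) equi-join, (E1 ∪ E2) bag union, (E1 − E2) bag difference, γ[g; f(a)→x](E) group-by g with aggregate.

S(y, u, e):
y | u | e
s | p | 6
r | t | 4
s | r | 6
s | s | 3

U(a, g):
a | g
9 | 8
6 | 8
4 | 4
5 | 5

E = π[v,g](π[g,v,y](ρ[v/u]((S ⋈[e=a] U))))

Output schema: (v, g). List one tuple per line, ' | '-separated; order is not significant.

Subexpression sizes:
  S → 4
  U → 4
  (S ⋈[e=a] U) → 3
  ρ[v/u]((S ⋈[e=a] U)) → 3
  π[g,v,y](ρ[v/u]((S ⋈[e=a] U))) → 3
  π[v,g](π[g,v,y](ρ[v/u]((S ⋈[e=a] U)))) → 3

== RESULT ==
v | g
p | 8
r | 8
t | 4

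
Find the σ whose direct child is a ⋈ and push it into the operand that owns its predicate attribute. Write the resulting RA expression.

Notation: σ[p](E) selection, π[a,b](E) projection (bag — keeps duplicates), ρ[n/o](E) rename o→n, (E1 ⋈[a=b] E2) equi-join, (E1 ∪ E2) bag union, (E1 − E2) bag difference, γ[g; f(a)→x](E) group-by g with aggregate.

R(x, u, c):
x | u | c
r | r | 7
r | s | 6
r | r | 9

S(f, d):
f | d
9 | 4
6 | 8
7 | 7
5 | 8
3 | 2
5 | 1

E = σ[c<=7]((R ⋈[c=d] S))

σ filters on c, owned by the left side.
E' = (σ[c<=7](R) ⋈[c=d] S)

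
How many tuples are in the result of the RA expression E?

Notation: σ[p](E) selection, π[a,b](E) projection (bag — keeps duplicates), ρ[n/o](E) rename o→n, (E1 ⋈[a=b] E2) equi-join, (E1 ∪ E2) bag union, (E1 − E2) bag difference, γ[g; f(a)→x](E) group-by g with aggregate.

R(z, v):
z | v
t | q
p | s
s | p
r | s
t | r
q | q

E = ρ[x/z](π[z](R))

Per-node cardinality:
  R → 6
  π[z](R) → 6
  ρ[x/z](π[z](R)) → 6

|E| = 6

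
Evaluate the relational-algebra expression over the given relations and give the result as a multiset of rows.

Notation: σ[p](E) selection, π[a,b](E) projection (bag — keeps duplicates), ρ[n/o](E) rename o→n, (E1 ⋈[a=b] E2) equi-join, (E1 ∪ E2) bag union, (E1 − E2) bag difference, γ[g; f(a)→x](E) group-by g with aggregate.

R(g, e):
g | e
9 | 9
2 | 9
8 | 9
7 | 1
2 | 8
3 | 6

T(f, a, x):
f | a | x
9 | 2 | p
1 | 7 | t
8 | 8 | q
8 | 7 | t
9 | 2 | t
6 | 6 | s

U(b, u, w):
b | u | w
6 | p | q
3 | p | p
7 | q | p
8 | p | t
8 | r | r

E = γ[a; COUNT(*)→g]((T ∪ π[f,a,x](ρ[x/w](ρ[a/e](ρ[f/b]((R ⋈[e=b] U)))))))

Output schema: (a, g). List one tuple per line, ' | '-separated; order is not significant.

Row counts bottom-up:
  T → 6
  R → 6
  U → 5
  (R ⋈[e=b] U) → 3
  ρ[f/b]((R ⋈[e=b] U)) → 3
  ρ[a/e](ρ[f/b]((R ⋈[e=b] U))) → 3
  ρ[x/w](ρ[a/e](ρ[f/b]((R ⋈[e=b] U)))) → 3
  π[f,a,x](ρ[x/w](ρ[a/e](ρ[f/b]((R ⋈[e=b] U))))) → 3
  (T ∪ π[f,a,x](ρ[x/w](ρ[a/e](ρ[f/b]((R ⋈[e=b] U)))))) → 9
  γ[a; COUNT(*)→g]((T ∪ π[f,a,x](ρ[x/w](ρ[a/e](ρ[f/b]((R ⋈[e=b] U))))))) → 4

== RESULT ==
a | g
2 | 2
6 | 2
7 | 2
8 | 3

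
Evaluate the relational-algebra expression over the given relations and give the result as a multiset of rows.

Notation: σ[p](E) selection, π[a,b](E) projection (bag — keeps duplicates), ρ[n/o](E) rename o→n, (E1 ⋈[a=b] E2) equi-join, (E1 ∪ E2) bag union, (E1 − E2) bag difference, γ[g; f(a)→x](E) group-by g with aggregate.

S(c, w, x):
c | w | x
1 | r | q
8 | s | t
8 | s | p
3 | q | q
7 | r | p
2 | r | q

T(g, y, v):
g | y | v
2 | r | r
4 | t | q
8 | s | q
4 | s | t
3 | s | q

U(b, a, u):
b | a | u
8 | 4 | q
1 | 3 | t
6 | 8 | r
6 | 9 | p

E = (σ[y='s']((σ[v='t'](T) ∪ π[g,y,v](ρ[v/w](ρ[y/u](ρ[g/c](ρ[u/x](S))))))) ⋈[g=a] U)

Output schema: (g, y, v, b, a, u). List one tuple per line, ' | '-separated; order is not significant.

Row counts bottom-up:
  T → 5
  σ[v='t'](T) → 1
  S → 6
  ρ[u/x](S) → 6
  ρ[g/c](ρ[u/x](S)) → 6
  ρ[y/u](ρ[g/c](ρ[u/x](S))) → 6
  ρ[v/w](ρ[y/u](ρ[g/c](ρ[u/x](S)))) → 6
  π[g,y,v](ρ[v/w](ρ[y/u](ρ[g/c](ρ[u/x](S))))) → 6
  (σ[v='t'](T) ∪ π[g,y,v](ρ[v/w](ρ[y/u](ρ[g/c](ρ[u/x](S)))))) → 7
  σ[y='s']((σ[v='t'](T) ∪ π[g,y,v](ρ[v/w](ρ[y/u](ρ[g/c](ρ[u/x](S))))))) → 1
  U → 4
  (σ[y='s']((σ[v='t'](T) ∪ π[g,y,v](ρ[v/w](ρ[y/u](ρ[g/c](ρ[u/x](S))))))) ⋈[g=a] U) → 1

== RESULT ==
g | y | v | b | a | u
4 | s | t | 8 | 4 | q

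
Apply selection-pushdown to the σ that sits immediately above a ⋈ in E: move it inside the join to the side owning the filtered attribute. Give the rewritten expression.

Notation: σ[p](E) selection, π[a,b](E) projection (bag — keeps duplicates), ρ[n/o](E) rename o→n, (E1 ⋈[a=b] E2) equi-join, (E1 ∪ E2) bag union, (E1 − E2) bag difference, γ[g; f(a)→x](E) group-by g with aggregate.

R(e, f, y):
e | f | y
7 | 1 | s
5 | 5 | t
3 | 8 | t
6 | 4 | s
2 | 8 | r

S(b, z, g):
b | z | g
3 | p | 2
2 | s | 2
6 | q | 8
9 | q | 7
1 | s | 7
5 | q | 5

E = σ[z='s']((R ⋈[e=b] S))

σ filters on z, owned by the right side.
E' = (R ⋈[e=b] σ[z='s'](S))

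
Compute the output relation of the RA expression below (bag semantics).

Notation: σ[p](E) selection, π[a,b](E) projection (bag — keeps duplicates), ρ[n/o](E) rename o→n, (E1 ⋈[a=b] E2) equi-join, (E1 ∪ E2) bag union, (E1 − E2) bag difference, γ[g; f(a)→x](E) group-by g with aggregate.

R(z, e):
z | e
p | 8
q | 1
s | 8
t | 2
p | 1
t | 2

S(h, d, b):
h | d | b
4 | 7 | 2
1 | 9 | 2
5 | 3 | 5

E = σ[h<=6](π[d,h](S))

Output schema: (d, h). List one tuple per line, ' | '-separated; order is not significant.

Row counts bottom-up:
  S → 3
  π[d,h](S) → 3
  σ[h<=6](π[d,h](S)) → 3

== RESULT ==
d | h
3 | 5
7 | 4
9 | 1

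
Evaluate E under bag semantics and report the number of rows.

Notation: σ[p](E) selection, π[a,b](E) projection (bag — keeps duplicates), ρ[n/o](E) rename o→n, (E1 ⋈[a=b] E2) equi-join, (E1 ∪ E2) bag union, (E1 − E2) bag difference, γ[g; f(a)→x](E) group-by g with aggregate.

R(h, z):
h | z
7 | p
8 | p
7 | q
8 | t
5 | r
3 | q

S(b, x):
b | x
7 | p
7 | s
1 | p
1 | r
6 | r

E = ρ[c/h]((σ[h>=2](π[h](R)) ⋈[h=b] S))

Per-node cardinality:
  R → 6
  π[h](R) → 6
  σ[h>=2](π[h](R)) → 6
  S → 5
  (σ[h>=2](π[h](R)) ⋈[h=b] S) → 4
  ρ[c/h]((σ[h>=2](π[h](R)) ⋈[h=b] S)) → 4

|E| = 4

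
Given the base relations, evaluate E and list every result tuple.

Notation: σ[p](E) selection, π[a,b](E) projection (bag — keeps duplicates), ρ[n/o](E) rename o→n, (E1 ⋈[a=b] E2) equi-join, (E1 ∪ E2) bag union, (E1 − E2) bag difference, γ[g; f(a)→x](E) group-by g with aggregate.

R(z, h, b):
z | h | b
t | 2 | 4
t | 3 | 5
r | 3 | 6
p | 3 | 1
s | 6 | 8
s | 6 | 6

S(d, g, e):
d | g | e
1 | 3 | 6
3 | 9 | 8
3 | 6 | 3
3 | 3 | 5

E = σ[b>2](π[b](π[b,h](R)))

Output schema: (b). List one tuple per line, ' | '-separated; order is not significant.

Subexpression sizes:
  R → 6
  π[b,h](R) → 6
  π[b](π[b,h](R)) → 6
  σ[b>2](π[b](π[b,h](R))) → 5

== RESULT ==
b
4
5
6
6
8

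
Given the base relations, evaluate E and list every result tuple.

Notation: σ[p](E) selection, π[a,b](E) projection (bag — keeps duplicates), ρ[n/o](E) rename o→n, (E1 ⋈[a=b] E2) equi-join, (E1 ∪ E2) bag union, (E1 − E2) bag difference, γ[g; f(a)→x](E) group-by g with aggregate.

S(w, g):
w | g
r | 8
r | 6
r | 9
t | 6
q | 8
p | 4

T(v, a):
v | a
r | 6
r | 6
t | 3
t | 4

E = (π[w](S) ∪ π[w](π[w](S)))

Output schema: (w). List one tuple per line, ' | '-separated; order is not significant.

Stepwise |·|:
  S → 6
  π[w](S) → 6
  S → 6
  π[w](S) → 6
  π[w](π[w](S)) → 6
  (π[w](S) ∪ π[w](π[w](S))) → 12

== RESULT ==
w
p
p
q
q
r
r
r
r
r
r
t
t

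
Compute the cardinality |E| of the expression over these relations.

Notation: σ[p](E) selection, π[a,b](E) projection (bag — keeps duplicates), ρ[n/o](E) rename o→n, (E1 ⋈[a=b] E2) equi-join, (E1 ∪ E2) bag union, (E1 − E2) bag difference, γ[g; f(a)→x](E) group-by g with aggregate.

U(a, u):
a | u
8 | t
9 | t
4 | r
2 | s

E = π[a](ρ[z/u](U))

Row counts bottom-up:
  U → 4
  ρ[z/u](U) → 4
  π[a](ρ[z/u](U)) → 4

|E| = 4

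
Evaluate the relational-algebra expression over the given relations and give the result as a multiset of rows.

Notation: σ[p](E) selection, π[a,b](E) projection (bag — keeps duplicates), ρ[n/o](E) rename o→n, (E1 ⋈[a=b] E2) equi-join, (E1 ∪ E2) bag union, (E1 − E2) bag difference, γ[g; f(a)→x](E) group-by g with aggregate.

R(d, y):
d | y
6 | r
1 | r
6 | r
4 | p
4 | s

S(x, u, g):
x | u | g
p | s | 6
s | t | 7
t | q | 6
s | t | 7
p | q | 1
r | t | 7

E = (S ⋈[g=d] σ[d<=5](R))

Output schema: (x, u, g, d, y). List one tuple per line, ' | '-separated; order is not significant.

Stepwise |·|:
  S → 6
  R → 5
  σ[d<=5](R) → 3
  (S ⋈[g=d] σ[d<=5](R)) → 1

== RESULT ==
x | u | g | d | y
p | q | 1 | 1 | r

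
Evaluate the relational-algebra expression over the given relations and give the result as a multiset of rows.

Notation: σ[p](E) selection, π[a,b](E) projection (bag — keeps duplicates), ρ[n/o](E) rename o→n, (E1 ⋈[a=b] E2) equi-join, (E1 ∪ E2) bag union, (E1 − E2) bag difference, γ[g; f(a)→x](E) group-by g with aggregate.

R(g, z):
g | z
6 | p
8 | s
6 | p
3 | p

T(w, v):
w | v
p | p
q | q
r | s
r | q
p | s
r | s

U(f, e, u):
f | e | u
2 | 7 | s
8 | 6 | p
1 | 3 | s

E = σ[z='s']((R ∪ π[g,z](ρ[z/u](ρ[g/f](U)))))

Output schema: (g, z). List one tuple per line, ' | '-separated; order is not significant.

Row counts bottom-up:
  R → 4
  U → 3
  ρ[g/f](U) → 3
  ρ[z/u](ρ[g/f](U)) → 3
  π[g,z](ρ[z/u](ρ[g/f](U))) → 3
  (R ∪ π[g,z](ρ[z/u](ρ[g/f](U)))) → 7
  σ[z='s']((R ∪ π[g,z](ρ[z/u](ρ[g/f](U))))) → 3

== RESULT ==
g | z
1 | s
2 | s
8 | s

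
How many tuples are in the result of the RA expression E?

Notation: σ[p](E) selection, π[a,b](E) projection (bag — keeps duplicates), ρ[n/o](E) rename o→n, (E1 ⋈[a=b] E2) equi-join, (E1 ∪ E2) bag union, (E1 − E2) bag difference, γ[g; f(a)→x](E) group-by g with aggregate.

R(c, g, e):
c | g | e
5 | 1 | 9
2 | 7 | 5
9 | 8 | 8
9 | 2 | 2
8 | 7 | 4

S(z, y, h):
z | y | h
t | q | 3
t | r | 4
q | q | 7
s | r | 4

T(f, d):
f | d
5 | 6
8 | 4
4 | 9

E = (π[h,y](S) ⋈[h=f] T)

Per-node cardinality:
  S → 4
  π[h,y](S) → 4
  T → 3
  (π[h,y](S) ⋈[h=f] T) → 2

|E| = 2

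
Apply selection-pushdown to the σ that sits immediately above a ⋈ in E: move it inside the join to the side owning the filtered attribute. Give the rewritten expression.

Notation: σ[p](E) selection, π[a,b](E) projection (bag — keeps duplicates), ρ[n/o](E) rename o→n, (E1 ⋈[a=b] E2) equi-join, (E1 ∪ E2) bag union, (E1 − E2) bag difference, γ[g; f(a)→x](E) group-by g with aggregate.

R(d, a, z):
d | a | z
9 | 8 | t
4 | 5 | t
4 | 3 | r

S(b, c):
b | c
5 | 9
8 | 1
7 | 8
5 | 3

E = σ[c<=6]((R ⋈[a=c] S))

σ filters on c, owned by the right side.
E' = (R ⋈[a=c] σ[c<=6](S))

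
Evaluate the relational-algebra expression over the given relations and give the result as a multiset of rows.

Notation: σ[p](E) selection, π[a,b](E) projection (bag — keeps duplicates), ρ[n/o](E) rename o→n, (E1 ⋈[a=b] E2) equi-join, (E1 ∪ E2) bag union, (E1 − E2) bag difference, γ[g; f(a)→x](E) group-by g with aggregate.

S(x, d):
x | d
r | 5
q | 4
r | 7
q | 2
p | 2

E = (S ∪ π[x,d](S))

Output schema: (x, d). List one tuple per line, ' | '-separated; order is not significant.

Per-node cardinality:
  S → 5
  S → 5
  π[x,d](S) → 5
  (S ∪ π[x,d](S)) → 10

== RESULT ==
x | d
p | 2
p | 2
q | 2
q | 2
q | 4
q | 4
r | 5
r | 5
r | 7
r | 7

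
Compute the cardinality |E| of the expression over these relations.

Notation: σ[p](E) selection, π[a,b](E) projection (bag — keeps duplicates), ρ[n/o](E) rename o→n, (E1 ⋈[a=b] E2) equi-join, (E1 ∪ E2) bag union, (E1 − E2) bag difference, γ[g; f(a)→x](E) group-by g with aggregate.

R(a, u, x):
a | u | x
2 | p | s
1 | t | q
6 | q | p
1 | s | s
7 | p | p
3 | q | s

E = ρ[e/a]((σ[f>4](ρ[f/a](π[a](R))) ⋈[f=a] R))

Per-node cardinality:
  R → 6
  π[a](R) → 6
  ρ[f/a](π[a](R)) → 6
  σ[f>4](ρ[f/a](π[a](R))) → 2
  R → 6
  (σ[f>4](ρ[f/a](π[a](R))) ⋈[f=a] R) → 2
  ρ[e/a]((σ[f>4](ρ[f/a](π[a](R))) ⋈[f=a] R)) → 2

|E| = 2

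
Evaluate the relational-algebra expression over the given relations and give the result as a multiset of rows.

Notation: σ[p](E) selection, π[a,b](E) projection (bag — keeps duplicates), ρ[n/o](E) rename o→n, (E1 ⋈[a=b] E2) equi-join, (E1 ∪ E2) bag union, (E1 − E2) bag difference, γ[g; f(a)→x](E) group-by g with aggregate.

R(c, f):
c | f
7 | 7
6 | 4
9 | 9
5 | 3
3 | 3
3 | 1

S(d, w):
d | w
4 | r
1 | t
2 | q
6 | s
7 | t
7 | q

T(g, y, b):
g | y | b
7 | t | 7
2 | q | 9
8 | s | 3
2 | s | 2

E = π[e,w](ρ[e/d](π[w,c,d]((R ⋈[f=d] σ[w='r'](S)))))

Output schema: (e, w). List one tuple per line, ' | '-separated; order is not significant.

Per-node cardinality:
  R → 6
  S → 6
  σ[w='r'](S) → 1
  (R ⋈[f=d] σ[w='r'](S)) → 1
  π[w,c,d]((R ⋈[f=d] σ[w='r'](S))) → 1
  ρ[e/d](π[w,c,d]((R ⋈[f=d] σ[w='r'](S)))) → 1
  π[e,w](ρ[e/d](π[w,c,d]((R ⋈[f=d] σ[w='r'](S))))) → 1

== RESULT ==
e | w
4 | r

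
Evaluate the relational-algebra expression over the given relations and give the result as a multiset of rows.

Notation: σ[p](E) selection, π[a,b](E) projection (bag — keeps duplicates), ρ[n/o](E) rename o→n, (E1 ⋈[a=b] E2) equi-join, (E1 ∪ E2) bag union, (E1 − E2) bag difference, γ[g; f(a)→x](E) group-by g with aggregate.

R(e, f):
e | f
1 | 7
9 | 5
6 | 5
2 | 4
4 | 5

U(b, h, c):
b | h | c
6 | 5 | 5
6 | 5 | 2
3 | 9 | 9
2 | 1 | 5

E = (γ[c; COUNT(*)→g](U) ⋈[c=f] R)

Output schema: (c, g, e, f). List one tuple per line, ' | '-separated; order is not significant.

Stepwise |·|:
  U → 4
  γ[c; COUNT(*)→g](U) → 3
  R → 5
  (γ[c; COUNT(*)→g](U) ⋈[c=f] R) → 3

== RESULT ==
c | g | e | f
5 | 2 | 4 | 5
5 | 2 | 6 | 5
5 | 2 | 9 | 5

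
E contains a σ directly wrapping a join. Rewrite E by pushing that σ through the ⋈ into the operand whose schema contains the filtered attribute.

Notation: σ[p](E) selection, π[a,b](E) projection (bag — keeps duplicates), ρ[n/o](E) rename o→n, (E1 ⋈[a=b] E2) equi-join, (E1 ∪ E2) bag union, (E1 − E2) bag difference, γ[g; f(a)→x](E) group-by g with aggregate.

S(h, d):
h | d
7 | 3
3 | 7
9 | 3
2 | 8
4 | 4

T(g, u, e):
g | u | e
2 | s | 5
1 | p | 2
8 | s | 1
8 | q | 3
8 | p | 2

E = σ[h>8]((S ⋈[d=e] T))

σ filters on h, owned by the left side.
E' = (σ[h>8](S) ⋈[d=e] T)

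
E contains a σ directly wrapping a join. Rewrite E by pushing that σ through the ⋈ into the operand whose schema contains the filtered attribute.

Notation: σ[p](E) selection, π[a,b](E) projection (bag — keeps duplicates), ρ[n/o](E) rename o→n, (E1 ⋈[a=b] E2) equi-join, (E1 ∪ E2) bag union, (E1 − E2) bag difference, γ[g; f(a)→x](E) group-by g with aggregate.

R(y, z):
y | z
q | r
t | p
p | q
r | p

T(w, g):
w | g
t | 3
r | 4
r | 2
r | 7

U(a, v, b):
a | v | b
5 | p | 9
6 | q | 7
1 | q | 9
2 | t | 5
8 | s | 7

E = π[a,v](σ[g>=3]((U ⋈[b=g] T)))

σ filters on g, owned by the right side.
E' = π[a,v]((U ⋈[b=g] σ[g>=3](T)))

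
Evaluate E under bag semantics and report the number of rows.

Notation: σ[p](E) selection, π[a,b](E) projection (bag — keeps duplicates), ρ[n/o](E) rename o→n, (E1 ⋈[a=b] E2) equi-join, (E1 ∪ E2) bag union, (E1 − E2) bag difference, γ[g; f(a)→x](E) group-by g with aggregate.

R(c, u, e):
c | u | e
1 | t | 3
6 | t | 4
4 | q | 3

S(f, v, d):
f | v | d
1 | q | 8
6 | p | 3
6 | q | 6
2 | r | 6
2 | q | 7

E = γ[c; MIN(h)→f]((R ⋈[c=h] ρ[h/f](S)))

Stepwise |·|:
  R → 3
  S → 5
  ρ[h/f](S) → 5
  (R ⋈[c=h] ρ[h/f](S)) → 3
  γ[c; MIN(h)→f]((R ⋈[c=h] ρ[h/f](S))) → 2

|E| = 2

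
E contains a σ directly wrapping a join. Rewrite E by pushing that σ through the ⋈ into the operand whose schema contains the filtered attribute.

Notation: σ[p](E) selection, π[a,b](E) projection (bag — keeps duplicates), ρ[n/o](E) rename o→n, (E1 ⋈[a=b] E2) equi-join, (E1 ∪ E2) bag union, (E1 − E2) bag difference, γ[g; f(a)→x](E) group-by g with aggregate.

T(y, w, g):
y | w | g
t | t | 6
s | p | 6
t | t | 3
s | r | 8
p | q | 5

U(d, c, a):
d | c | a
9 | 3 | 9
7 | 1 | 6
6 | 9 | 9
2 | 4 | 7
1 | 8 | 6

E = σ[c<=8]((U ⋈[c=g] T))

σ filters on c, owned by the left side.
E' = (σ[c<=8](U) ⋈[c=g] T)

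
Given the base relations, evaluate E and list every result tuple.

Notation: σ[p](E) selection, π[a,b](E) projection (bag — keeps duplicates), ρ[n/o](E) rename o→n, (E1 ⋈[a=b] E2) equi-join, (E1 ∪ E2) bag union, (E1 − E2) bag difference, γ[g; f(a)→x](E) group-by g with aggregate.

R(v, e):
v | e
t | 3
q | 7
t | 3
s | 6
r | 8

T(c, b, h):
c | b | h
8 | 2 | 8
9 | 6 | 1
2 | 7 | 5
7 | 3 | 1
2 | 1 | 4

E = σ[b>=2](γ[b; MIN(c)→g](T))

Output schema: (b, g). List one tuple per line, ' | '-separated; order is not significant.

Stepwise |·|:
  T → 5
  γ[b; MIN(c)→g](T) → 5
  σ[b>=2](γ[b; MIN(c)→g](T)) → 4

== RESULT ==
b | g
2 | 8
3 | 7
6 | 9
7 | 2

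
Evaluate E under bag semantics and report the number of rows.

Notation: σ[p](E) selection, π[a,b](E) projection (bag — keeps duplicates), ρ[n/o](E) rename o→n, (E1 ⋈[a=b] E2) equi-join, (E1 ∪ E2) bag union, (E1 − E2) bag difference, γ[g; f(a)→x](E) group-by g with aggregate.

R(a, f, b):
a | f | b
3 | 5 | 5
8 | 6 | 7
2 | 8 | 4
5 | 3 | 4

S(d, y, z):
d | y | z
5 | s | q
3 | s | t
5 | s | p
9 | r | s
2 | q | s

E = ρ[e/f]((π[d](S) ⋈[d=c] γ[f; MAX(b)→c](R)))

Stepwise |·|:
  S → 5
  π[d](S) → 5
  R → 4
  γ[f; MAX(b)→c](R) → 4
  (π[d](S) ⋈[d=c] γ[f; MAX(b)→c](R)) → 2
  ρ[e/f]((π[d](S) ⋈[d=c] γ[f; MAX(b)→c](R))) → 2

|E| = 2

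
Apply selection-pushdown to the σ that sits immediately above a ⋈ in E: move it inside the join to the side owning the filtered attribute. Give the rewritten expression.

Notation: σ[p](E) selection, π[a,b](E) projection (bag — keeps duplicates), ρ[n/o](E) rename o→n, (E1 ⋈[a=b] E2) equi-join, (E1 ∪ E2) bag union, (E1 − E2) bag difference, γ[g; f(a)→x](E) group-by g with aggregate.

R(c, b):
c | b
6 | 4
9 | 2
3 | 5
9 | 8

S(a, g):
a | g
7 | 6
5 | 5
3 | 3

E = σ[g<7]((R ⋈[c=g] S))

σ filters on g, owned by the right side.
E' = (R ⋈[c=g] σ[g<7](S))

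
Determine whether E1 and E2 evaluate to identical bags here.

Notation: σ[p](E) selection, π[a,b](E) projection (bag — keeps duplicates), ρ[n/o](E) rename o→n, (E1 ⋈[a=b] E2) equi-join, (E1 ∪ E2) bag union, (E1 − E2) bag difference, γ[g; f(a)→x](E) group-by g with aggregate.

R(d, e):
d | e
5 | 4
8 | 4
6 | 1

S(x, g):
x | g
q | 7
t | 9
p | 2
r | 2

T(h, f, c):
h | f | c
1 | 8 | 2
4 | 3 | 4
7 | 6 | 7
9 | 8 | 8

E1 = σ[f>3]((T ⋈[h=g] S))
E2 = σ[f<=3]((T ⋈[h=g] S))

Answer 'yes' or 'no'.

E1 stepwise |·|:
  T → 4
  S → 4
  (T ⋈[h=g] S) → 2
  σ[f>3]((T ⋈[h=g] S)) → 2
E2 stepwise |·|:
  T → 4
  S → 4
  (T ⋈[h=g] S) → 2
  σ[f<=3]((T ⋈[h=g] S)) → 0

E1 result:
h | f | c | x | g
7 | 6 | 7 | q | 7
9 | 8 | 8 | t | 9
E2 result:
h | f | c | x | g
(0 rows)
Witness: (9, 8, 8, 't', 9) appears 1× in E1 but 0× in E2.

no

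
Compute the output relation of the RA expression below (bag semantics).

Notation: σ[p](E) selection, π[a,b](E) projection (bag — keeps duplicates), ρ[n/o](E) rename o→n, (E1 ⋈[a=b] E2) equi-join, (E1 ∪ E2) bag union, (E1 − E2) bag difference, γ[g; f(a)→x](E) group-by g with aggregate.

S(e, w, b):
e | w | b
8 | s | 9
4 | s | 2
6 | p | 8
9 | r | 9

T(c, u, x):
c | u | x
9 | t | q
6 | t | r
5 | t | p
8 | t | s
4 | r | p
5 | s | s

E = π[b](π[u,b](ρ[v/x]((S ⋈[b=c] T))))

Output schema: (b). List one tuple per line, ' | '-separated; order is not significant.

Stepwise |·|:
  S → 4
  T → 6
  (S ⋈[b=c] T) → 3
  ρ[v/x]((S ⋈[b=c] T)) → 3
  π[u,b](ρ[v/x]((S ⋈[b=c] T))) → 3
  π[b](π[u,b](ρ[v/x]((S ⋈[b=c] T)))) → 3

== RESULT ==
b
8
9
9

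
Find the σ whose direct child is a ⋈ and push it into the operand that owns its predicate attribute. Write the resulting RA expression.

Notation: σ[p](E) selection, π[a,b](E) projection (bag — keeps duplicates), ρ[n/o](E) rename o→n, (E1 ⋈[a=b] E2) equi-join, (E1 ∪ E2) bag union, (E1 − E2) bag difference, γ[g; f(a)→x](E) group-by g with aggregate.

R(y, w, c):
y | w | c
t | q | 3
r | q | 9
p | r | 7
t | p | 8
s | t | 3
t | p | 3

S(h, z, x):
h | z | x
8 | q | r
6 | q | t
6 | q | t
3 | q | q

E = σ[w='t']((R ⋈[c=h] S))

σ filters on w, owned by the left side.
E' = (σ[w='t'](R) ⋈[c=h] S)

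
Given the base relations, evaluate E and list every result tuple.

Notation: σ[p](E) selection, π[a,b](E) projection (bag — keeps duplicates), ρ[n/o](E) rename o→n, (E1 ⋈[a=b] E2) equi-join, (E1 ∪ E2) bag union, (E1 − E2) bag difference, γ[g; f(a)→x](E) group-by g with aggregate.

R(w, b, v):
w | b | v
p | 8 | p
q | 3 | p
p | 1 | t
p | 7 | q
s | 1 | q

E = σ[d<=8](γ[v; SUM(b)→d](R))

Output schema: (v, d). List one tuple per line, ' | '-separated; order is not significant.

Per-node cardinality:
  R → 5
  γ[v; SUM(b)→d](R) → 3
  σ[d<=8](γ[v; SUM(b)→d](R)) → 2

== RESULT ==
v | d
q | 8
t | 1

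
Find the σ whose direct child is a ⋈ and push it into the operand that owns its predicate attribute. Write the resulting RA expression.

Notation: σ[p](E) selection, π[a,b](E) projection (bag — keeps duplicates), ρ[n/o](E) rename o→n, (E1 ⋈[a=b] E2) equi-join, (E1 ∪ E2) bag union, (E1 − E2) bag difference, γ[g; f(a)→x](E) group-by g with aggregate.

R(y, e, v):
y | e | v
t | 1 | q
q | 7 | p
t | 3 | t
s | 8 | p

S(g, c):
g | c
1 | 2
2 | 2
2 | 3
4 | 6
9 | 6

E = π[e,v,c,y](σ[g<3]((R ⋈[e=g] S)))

σ filters on g, owned by the right side.
E' = π[e,v,c,y]((R ⋈[e=g] σ[g<3](S)))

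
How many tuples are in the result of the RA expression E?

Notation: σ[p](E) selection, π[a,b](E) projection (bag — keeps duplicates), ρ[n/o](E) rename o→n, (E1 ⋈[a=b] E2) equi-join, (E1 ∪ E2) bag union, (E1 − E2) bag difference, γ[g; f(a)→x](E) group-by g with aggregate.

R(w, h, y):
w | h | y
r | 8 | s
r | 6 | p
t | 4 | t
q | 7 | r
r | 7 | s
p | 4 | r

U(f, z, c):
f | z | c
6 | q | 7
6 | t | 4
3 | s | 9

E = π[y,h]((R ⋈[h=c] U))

Subexpression sizes:
  R → 6
  U → 3
  (R ⋈[h=c] U) → 4
  π[y,h]((R ⋈[h=c] U)) → 4

|E| = 4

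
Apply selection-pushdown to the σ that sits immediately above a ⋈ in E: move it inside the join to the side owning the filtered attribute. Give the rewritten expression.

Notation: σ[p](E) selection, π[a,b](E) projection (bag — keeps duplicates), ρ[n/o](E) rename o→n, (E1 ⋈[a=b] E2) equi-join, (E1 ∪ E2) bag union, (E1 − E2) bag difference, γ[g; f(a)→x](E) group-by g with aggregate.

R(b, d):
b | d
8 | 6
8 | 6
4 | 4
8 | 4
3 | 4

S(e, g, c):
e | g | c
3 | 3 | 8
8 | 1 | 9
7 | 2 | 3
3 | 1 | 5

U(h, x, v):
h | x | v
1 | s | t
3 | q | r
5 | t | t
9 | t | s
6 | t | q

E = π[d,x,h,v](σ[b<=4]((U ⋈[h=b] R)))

σ filters on b, owned by the right side.
E' = π[d,x,h,v]((U ⋈[h=b] σ[b<=4](R)))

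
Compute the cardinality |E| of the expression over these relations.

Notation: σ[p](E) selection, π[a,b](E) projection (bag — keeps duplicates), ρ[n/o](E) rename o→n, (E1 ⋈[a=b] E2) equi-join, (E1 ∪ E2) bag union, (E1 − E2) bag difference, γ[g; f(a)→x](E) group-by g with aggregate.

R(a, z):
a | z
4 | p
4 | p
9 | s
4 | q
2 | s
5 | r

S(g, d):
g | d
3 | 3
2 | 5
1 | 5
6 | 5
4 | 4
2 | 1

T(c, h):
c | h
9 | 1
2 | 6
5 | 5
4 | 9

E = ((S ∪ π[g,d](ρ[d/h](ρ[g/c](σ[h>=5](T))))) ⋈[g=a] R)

Stepwise |·|:
  S → 6
  T → 4
  σ[h>=5](T) → 3
  ρ[g/c](σ[h>=5](T)) → 3
  ρ[d/h](ρ[g/c](σ[h>=5](T))) → 3
  π[g,d](ρ[d/h](ρ[g/c](σ[h>=5](T)))) → 3
  (S ∪ π[g,d](ρ[d/h](ρ[g/c](σ[h>=5](T))))) → 9
  R → 6
  ((S ∪ π[g,d](ρ[d/h](ρ[g/c](σ[h>=5](T))))) ⋈[g=a] R) → 10

|E| = 10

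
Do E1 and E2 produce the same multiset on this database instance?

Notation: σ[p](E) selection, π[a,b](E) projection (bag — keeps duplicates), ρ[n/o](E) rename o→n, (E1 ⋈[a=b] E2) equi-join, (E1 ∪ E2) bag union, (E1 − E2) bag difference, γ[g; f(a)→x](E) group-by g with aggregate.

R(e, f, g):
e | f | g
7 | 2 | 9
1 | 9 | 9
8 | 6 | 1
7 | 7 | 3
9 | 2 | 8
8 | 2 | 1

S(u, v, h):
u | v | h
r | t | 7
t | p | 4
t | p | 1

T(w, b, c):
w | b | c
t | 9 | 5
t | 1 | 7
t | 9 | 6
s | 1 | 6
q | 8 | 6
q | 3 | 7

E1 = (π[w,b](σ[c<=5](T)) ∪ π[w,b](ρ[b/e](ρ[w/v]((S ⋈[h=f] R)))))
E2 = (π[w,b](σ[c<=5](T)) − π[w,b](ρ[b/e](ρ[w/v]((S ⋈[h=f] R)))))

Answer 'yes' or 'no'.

E1 subexpression sizes:
  T → 6
  σ[c<=5](T) → 1
  π[w,b](σ[c<=5](T)) → 1
  S → 3
  R → 6
  (S ⋈[h=f] R) → 1
  ρ[w/v]((S ⋈[h=f] R)) → 1
  ρ[b/e](ρ[w/v]((S ⋈[h=f] R))) → 1
  π[w,b](ρ[b/e](ρ[w/v]((S ⋈[h=f] R)))) → 1
  (π[w,b](σ[c<=5](T)) ∪ π[w,b](ρ[b/e](ρ[w/v]((S ⋈[h=f] R))))) → 2
E2 subexpression sizes:
  T → 6
  σ[c<=5](T) → 1
  π[w,b](σ[c<=5](T)) → 1
  S → 3
  R → 6
  (S ⋈[h=f] R) → 1
  ρ[w/v]((S ⋈[h=f] R)) → 1
  ρ[b/e](ρ[w/v]((S ⋈[h=f] R))) → 1
  π[w,b](ρ[b/e](ρ[w/v]((S ⋈[h=f] R)))) → 1
  (π[w,b](σ[c<=5](T)) − π[w,b](ρ[b/e](ρ[w/v]((S ⋈[h=f] R))))) → 1

E1 result:
w | b
t | 7
t | 9
E2 result:
w | b
t | 9
Witness: ('t', 7) appears 1× in E1 but 0× in E2.

no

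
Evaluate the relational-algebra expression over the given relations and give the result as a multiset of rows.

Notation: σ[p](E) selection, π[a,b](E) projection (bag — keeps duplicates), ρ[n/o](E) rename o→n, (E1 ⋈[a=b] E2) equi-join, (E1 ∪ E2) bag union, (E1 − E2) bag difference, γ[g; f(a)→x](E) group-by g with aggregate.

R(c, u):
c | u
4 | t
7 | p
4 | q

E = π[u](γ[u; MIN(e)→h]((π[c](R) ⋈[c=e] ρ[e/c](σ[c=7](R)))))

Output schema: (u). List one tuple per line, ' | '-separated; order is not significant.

Per-node cardinality:
  R → 3
  π[c](R) → 3
  R → 3
  σ[c=7](R) → 1
  ρ[e/c](σ[c=7](R)) → 1
  (π[c](R) ⋈[c=e] ρ[e/c](σ[c=7](R))) → 1
  γ[u; MIN(e)→h]((π[c](R) ⋈[c=e] ρ[e/c](σ[c=7](R)))) → 1
  π[u](γ[u; MIN(e)→h]((π[c](R) ⋈[c=e] ρ[e/c](σ[c=7](R))))) → 1

== RESULT ==
u
p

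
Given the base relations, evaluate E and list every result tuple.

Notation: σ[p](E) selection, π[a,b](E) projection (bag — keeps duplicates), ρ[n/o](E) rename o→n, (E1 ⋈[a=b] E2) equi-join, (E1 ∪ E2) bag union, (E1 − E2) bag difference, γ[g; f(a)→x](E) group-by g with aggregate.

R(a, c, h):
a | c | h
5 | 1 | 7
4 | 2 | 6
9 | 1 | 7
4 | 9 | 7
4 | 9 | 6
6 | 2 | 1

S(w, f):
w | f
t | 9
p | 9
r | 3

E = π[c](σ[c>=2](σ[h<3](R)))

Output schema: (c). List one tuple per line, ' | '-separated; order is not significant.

Subexpression sizes:
  R → 6
  σ[h<3](R) → 1
  σ[c>=2](σ[h<3](R)) → 1
  π[c](σ[c>=2](σ[h<3](R))) → 1

== RESULT ==
c
2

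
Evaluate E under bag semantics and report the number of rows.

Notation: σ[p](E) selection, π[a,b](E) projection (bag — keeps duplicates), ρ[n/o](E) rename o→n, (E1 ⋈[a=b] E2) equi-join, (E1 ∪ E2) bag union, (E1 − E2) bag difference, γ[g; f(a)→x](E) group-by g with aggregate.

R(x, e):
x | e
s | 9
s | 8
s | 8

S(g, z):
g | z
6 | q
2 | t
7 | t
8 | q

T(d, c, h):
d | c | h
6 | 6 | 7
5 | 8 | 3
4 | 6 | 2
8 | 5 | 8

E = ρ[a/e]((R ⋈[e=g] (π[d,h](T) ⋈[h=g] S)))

Subexpression sizes:
  R → 3
  T → 4
  π[d,h](T) → 4
  S → 4
  (π[d,h](T) ⋈[h=g] S) → 3
  (R ⋈[e=g] (π[d,h](T) ⋈[h=g] S)) → 2
  ρ[a/e]((R ⋈[e=g] (π[d,h](T) ⋈[h=g] S))) → 2

|E| = 2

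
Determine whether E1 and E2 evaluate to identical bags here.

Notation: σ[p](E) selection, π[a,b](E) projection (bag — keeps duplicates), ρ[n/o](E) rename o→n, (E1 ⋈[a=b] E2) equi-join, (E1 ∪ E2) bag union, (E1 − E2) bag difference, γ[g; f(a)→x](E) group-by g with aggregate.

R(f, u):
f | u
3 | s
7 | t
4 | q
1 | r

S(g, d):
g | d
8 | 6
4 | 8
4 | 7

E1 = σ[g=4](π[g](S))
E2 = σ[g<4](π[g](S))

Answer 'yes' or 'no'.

E1 subexpression sizes:
  S → 3
  π[g](S) → 3
  σ[g=4](π[g](S)) → 2
E2 subexpression sizes:
  S → 3
  π[g](S) → 3
  σ[g<4](π[g](S)) → 0

E1 result:
g
4
4
E2 result:
g
(0 rows)
Witness: (4,) appears 2× in E1 but 0× in E2.

no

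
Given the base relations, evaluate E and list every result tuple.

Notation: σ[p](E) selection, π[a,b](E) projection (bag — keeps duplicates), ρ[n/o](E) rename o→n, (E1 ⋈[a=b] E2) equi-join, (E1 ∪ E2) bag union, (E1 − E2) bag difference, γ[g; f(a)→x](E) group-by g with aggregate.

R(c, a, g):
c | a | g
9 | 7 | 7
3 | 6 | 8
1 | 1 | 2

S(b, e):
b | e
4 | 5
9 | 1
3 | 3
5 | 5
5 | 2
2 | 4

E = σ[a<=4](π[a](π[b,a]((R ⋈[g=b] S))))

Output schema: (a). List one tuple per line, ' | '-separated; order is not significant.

Stepwise |·|:
  R → 3
  S → 6
  (R ⋈[g=b] S) → 1
  π[b,a]((R ⋈[g=b] S)) → 1
  π[a](π[b,a]((R ⋈[g=b] S))) → 1
  σ[a<=4](π[a](π[b,a]((R ⋈[g=b] S)))) → 1

== RESULT ==
a
1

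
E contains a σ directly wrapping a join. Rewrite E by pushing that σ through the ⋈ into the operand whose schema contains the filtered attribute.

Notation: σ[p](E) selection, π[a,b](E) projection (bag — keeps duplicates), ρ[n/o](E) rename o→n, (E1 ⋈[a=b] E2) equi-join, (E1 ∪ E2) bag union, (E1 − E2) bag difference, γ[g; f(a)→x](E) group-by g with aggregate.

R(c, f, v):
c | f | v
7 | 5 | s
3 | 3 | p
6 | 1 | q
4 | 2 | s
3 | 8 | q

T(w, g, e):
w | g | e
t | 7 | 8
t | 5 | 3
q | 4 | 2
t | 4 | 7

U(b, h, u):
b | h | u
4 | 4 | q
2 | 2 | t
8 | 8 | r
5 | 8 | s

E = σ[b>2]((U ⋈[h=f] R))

σ filters on b, owned by the left side.
E' = (σ[b>2](U) ⋈[h=f] R)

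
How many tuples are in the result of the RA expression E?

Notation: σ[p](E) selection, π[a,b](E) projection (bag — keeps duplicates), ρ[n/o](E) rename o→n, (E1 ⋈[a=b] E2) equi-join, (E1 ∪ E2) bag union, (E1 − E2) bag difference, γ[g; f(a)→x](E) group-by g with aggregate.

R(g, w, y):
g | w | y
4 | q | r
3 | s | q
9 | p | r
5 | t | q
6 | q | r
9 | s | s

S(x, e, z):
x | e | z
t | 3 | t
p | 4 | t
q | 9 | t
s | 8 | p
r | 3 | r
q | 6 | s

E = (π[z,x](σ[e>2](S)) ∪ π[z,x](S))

Stepwise |·|:
  S → 6
  σ[e>2](S) → 6
  π[z,x](σ[e>2](S)) → 6
  S → 6
  π[z,x](S) → 6
  (π[z,x](σ[e>2](S)) ∪ π[z,x](S)) → 12

|E| = 12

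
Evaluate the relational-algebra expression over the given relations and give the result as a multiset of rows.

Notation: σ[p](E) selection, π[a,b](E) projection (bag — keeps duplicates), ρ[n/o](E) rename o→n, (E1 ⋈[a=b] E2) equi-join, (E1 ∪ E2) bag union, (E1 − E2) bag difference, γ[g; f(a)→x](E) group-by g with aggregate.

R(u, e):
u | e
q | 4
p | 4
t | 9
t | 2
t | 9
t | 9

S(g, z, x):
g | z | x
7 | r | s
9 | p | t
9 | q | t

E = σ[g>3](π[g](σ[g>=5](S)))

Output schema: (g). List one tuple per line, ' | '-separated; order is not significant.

Row counts bottom-up:
  S → 3
  σ[g>=5](S) → 3
  π[g](σ[g>=5](S)) → 3
  σ[g>3](π[g](σ[g>=5](S))) → 3

== RESULT ==
g
7
9
9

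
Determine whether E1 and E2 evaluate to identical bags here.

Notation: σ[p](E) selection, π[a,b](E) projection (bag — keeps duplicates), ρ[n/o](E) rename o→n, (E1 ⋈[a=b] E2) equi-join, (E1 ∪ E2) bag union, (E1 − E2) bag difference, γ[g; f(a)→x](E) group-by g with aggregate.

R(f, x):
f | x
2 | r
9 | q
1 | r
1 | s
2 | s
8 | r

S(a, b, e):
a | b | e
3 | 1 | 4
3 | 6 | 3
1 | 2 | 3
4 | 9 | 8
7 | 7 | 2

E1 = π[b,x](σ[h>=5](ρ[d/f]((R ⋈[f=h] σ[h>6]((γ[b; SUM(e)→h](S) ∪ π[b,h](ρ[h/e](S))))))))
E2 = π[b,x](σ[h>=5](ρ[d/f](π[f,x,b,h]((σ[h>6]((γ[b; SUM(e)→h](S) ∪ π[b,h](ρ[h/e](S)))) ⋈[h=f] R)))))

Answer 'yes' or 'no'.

E1 row counts bottom-up:
  R → 6
  S → 5
  γ[b; SUM(e)→h](S) → 5
  S → 5
  ρ[h/e](S) → 5
  π[b,h](ρ[h/e](S)) → 5
  (γ[b; SUM(e)→h](S) ∪ π[b,h](ρ[h/e](S))) → 10
  σ[h>6]((γ[b; SUM(e)→h](S) ∪ π[b,h](ρ[h/e](S)))) → 2
  (R ⋈[f=h] σ[h>6]((γ[b; SUM(e)→h](S) ∪ π[b,h](ρ[h/e](S))))) → 2
  ρ[d/f]((R ⋈[f=h] σ[h>6]((γ[b; SUM(e)→h](S) ∪ π[b,h](ρ[h/e](S)))))) → 2
  σ[h>=5](ρ[d/f]((R ⋈[f=h] σ[h>6]((γ[b; SUM(e)→h](S) ∪ π[b,h](ρ[h/e](S))))))) → 2
  π[b,x](σ[h>=5](ρ[d/f]((R ⋈[f=h] σ[h>6]((γ[b; SUM(e)→h](S) ∪ π[b,h](ρ[h/e](S)))))))) → 2
E2 row counts bottom-up:
  S → 5
  γ[b; SUM(e)→h](S) → 5
  S → 5
  ρ[h/e](S) → 5
  π[b,h](ρ[h/e](S)) → 5
  (γ[b; SUM(e)→h](S) ∪ π[b,h](ρ[h/e](S))) → 10
  σ[h>6]((γ[b; SUM(e)→h](S) ∪ π[b,h](ρ[h/e](S)))) → 2
  R → 6
  (σ[h>6]((γ[b; SUM(e)→h](S) ∪ π[b,h](ρ[h/e](S)))) ⋈[h=f] R) → 2
  π[f,x,b,h]((σ[h>6]((γ[b; SUM(e)→h](S) ∪ π[b,h](ρ[h/e](S)))) ⋈[h=f] R)) → 2
  ρ[d/f](π[f,x,b,h]((σ[h>6]((γ[b; SUM(e)→h](S) ∪ π[b,h](ρ[h/e](S)))) ⋈[h=f] R))) → 2
  σ[h>=5](ρ[d/f](π[f,x,b,h]((σ[h>6]((γ[b; SUM(e)→h](S) ∪ π[b,h](ρ[h/e](S)))) ⋈[h=f] R)))) → 2
  π[b,x](σ[h>=5](ρ[d/f](π[f,x,b,h]((σ[h>6]((γ[b; SUM(e)→h](S) ∪ π[b,h](ρ[h/e](S)))) ⋈[h=f] R))))) → 2

E1 and E2 produce the same multiset:
b | x
9 | r
9 | r

yes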